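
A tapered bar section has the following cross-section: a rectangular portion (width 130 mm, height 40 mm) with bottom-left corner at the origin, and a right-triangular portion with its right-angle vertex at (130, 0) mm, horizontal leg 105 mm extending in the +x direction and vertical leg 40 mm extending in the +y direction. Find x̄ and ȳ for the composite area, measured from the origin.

rectangular portion: A = 130 × 40 = 5200.00, centroid at (65.00, 20.00).
triangular portion: A = ½·105·40 = 2100.00, centroid at (165.00, 13.33).
ΣA = 7300.00 mm², ΣAx̄ = 684500.00 mm³, ΣAȳ = 132000.00 mm³.
x̄ = 684500.00/7300.00 = 93.77 mm; ȳ = 132000.00/7300.00 = 18.08 mm.

x̄ = 93.77 mm, ȳ = 18.08 mm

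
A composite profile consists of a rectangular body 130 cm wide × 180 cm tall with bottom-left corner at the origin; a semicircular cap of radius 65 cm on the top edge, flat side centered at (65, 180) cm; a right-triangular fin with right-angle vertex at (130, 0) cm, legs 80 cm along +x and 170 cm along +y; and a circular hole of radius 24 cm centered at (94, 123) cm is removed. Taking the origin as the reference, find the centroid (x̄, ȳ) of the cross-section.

x̄ = 81.30 cm, ȳ = 104.10 cm

Part | A | x̄ᵢ | ȳᵢ | A·x̄ᵢ | A·ȳᵢ
rectangular body | 23400.00 | 65.00 | 90.00 | 1521000.00 | 2106000.00
semicircular top | 6636.61 | 65.00 | 207.59 | 431379.94 | 1377673.94
triangular fin | 6800.00 | 156.67 | 56.67 | 1065333.33 | 385333.33
hole | -1809.56 | 94.00 | 123.00 | -170098.39 | -222575.56
Σ | 35027.06 |  |  | 2847614.88 | 3646431.72
x̄ = 2847614.88 / 35027.06 = 81.30 cm
ȳ = 3646431.72 / 35027.06 = 104.10 cm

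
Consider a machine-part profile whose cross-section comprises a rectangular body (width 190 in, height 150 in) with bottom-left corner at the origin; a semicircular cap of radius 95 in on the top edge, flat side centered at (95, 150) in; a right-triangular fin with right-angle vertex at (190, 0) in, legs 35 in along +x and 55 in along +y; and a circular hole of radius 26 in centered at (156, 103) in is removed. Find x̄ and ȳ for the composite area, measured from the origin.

x̄ = 94.35 in, ȳ = 111.63 in

rectangular body: A = 190 × 150 = 28500.00, centroid at (95.00, 75.00).
semicircular top: A = ½π·95² = 14176.44, centroid at (95.00, 190.32).
triangular fin: A = ½·35·55 = 962.50, centroid at (201.67, 18.33).
hole: A = −π·26² = -2123.72, centroid at (156.00, 103.00).
ΣA = 41515.22 in², ΣAx̄ = 3917065.87 in³, ΣAȳ = 4634451.88 in³.
x̄ = 3917065.87/41515.22 = 94.35 in; ȳ = 4634451.88/41515.22 = 111.63 in.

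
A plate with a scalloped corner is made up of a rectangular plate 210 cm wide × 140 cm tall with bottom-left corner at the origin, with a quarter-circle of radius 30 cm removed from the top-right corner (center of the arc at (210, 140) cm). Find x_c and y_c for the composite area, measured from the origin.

plate: A = 210 × 140 = 29400.00, centroid at (105.00, 70.00).
removed quarter-circle: A = −¼π·30² = -706.86, centroid at (197.27, 127.27).
ΣA = 28693.14 cm², ΣAx_c = 2947559.75 cm³, ΣAy_c = 1968039.83 cm³.
x_c = 2947559.75/28693.14 = 102.73 cm; y_c = 1968039.83/28693.14 = 68.59 cm.

x_c = 102.73 cm, y_c = 68.59 cm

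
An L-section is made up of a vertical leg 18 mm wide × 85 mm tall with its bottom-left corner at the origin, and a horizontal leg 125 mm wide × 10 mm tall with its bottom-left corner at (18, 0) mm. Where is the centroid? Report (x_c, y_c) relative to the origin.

vertical leg: A = 18 × 85 = 1530.00, centroid at (9.00, 42.50).
horizontal leg: A = 125 × 10 = 1250.00, centroid at (80.50, 5.00).
ΣA = 2780.00 mm², ΣAx_c = 114395.00 mm³, ΣAy_c = 71275.00 mm³.
x_c = 114395.00/2780.00 = 41.15 mm; y_c = 71275.00/2780.00 = 25.64 mm.

x_c = 41.15 mm, y_c = 25.64 mm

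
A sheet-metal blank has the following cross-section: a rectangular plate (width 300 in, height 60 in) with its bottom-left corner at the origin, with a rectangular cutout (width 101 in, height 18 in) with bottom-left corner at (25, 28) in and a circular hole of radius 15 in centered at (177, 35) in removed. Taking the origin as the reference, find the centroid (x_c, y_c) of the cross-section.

plate: A = 300 × 60 = 18000.00, centroid at (150.00, 30.00).
hole 1: A = −(101 × 18) = -1818.00, centroid at (75.50, 37.00).
hole 2: A = −π·15² = -706.86, centroid at (177.00, 35.00).
ΣA = 15475.14 in², ΣAx_c = 2437627.07 in³, ΣAy_c = 447993.96 in³.
x_c = 2437627.07/15475.14 = 157.52 in; y_c = 447993.96/15475.14 = 28.95 in.

x_c = 157.52 in, y_c = 28.95 in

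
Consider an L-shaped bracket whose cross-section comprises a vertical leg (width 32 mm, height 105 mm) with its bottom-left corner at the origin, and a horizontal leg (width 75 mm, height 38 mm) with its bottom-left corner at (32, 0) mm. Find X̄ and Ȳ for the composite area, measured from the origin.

Part | A | x̄ᵢ | ȳᵢ | A·x̄ᵢ | A·ȳᵢ
vertical leg | 3360.00 | 16.00 | 52.50 | 53760.00 | 176400.00
horizontal leg | 2850.00 | 69.50 | 19.00 | 198075.00 | 54150.00
Σ | 6210.00 |  |  | 251835.00 | 230550.00
X̄ = 251835.00 / 6210.00 = 40.55 mm
Ȳ = 230550.00 / 6210.00 = 37.13 mm

X̄ = 40.55 mm, Ȳ = 37.13 mm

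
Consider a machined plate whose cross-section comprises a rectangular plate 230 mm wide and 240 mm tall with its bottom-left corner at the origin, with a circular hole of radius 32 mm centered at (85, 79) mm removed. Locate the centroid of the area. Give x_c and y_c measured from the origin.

plate: A = 230 × 240 = 55200.00, centroid at (115.00, 120.00).
hole: A = −π·32² = -3216.99, centroid at (85.00, 79.00).
ΣA = 51983.01 mm²
ΣAx_c = (55200.00)(115.00) + (-3216.99)(85.00) = 6074555.78 mm³
ΣAy_c = (55200.00)(120.00) + (-3216.99)(79.00) = 6369857.72 mm³
x_c = 6074555.78 / 51983.01 = 116.86 mm
y_c = 6369857.72 / 51983.01 = 122.54 mm

x_c = 116.86 mm, y_c = 122.54 mm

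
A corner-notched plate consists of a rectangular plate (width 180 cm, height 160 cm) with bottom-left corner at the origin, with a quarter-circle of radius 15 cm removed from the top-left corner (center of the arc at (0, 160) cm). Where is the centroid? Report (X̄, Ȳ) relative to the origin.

plate: A = 180 × 160 = 28800.00, centroid at (90.00, 80.00).
removed quarter-circle: A = −¼π·15² = -176.71, centroid at (6.37, 153.63).
ΣA = 28623.29 cm², ΣAX̄ = 2590875.00 cm³, ΣAȲ = 2276850.67 cm³.
X̄ = 2590875.00/28623.29 = 90.52 cm; Ȳ = 2276850.67/28623.29 = 79.55 cm.

X̄ = 90.52 cm, Ȳ = 79.55 cm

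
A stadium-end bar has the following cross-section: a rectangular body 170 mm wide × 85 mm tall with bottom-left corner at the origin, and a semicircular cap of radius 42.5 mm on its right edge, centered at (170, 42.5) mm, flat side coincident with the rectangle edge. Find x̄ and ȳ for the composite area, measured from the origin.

rectangular body: A = 170 × 85 = 14450.00, centroid at (85.00, 42.50).
semicircular end: A = ½π·42.5² = 2837.25, centroid at (188.04, 42.50).
ΣA = 17287.25 mm², ΣAx̄ = 1761759.73 mm³, ΣAȳ = 734708.16 mm³.
x̄ = 1761759.73/17287.25 = 101.91 mm; ȳ = 734708.16/17287.25 = 42.50 mm.

x̄ = 101.91 mm, ȳ = 42.50 mm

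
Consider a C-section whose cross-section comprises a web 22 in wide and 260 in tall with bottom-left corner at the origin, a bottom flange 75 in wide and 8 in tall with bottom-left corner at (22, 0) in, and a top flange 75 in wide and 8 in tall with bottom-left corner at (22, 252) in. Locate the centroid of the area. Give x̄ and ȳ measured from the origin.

Part | A | x̄ᵢ | ȳᵢ | A·x̄ᵢ | A·ȳᵢ
web | 5720.00 | 11.00 | 130.00 | 62920.00 | 743600.00
bottom flange | 600.00 | 59.50 | 4.00 | 35700.00 | 2400.00
top flange | 600.00 | 59.50 | 256.00 | 35700.00 | 153600.00
Σ | 6920.00 |  |  | 134320.00 | 899600.00
x̄ = 134320.00 / 6920.00 = 19.41 in
ȳ = 899600.00 / 6920.00 = 130.00 in

x̄ = 19.41 in, ȳ = 130.00 in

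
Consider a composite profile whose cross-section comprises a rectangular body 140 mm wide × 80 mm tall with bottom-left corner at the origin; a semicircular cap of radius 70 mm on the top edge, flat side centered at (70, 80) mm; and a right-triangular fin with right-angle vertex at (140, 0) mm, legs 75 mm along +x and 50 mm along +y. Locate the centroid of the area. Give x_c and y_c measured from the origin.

Part | A | x̄ᵢ | ȳᵢ | A·x̄ᵢ | A·ȳᵢ
rectangular body | 11200.00 | 70.00 | 40.00 | 784000.00 | 448000.00
semicircular top | 7696.90 | 70.00 | 109.71 | 538783.14 | 844418.83
triangular fin | 1875.00 | 165.00 | 16.67 | 309375.00 | 31250.00
Σ | 20771.90 |  |  | 1632158.14 | 1323668.83
x_c = 1632158.14 / 20771.90 = 78.58 mm
y_c = 1323668.83 / 20771.90 = 63.72 mm

x_c = 78.58 mm, y_c = 63.72 mm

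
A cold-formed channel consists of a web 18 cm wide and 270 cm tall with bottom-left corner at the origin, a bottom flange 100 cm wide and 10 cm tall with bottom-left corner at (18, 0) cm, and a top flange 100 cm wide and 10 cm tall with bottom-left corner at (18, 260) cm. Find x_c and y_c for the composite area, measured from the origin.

web: A = 18 × 270 = 4860.00, centroid at (9.00, 135.00).
bottom flange: A = 100 × 10 = 1000.00, centroid at (68.00, 5.00).
top flange: A = 100 × 10 = 1000.00, centroid at (68.00, 265.00).
ΣA = 6860.00 cm²
ΣAx_c = (4860.00)(9.00) + (1000.00)(68.00) + (1000.00)(68.00) = 179740.00 cm³
ΣAy_c = (4860.00)(135.00) + (1000.00)(5.00) + (1000.00)(265.00) = 926100.00 cm³
x_c = 179740.00 / 6860.00 = 26.20 cm
y_c = 926100.00 / 6860.00 = 135.00 cm

x_c = 26.20 cm, y_c = 135.00 cm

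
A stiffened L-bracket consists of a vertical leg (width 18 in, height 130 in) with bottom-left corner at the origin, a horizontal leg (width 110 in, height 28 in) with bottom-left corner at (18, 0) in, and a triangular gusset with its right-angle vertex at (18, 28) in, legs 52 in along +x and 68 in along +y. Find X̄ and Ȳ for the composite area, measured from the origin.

X̄ = 42.90 in, Ȳ = 39.62 in

Part | A | x̄ᵢ | ȳᵢ | A·x̄ᵢ | A·ȳᵢ
vertical leg | 2340.00 | 9.00 | 65.00 | 21060.00 | 152100.00
horizontal leg | 3080.00 | 73.00 | 14.00 | 224840.00 | 43120.00
gusset | 1768.00 | 35.33 | 50.67 | 62469.33 | 89578.67
Σ | 7188.00 |  |  | 308369.33 | 284798.67
X̄ = 308369.33 / 7188.00 = 42.90 in
Ȳ = 284798.67 / 7188.00 = 39.62 in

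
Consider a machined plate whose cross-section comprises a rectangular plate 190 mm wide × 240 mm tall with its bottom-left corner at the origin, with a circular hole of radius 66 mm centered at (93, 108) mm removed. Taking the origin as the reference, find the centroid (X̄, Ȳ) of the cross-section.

plate: A = 190 × 240 = 45600.00, centroid at (95.00, 120.00).
hole: A = −π·66² = -13684.78, centroid at (93.00, 108.00).
ΣA = 31915.22 mm²
ΣAX̄ = (45600.00)(95.00) + (-13684.78)(93.00) = 3059315.68 mm³
ΣAȲ = (45600.00)(120.00) + (-13684.78)(108.00) = 3994044.02 mm³
X̄ = 3059315.68 / 31915.22 = 95.86 mm
Ȳ = 3994044.02 / 31915.22 = 125.15 mm

X̄ = 95.86 mm, Ȳ = 125.15 mm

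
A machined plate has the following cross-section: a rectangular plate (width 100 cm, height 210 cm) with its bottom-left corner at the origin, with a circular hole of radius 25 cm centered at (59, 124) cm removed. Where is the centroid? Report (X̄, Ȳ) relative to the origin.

plate: A = 100 × 210 = 21000.00, centroid at (50.00, 105.00).
hole: A = −π·25² = -1963.50, centroid at (59.00, 124.00).
ΣA = 19036.50 cm²
ΣAX̄ = (21000.00)(50.00) + (-1963.50)(59.00) = 934153.77 cm³
ΣAȲ = (21000.00)(105.00) + (-1963.50)(124.00) = 1961526.57 cm³
X̄ = 934153.77 / 19036.50 = 49.07 cm
Ȳ = 1961526.57 / 19036.50 = 103.04 cm

X̄ = 49.07 cm, Ȳ = 103.04 cm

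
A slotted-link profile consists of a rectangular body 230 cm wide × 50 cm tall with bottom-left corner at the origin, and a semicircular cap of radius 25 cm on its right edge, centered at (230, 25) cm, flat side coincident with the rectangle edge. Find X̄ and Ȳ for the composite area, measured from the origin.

X̄ = 124.88 cm, Ȳ = 25.00 cm

Part | A | x̄ᵢ | ȳᵢ | A·x̄ᵢ | A·ȳᵢ
rectangular body | 11500.00 | 115.00 | 25.00 | 1322500.00 | 287500.00
semicircular end | 981.75 | 240.61 | 25.00 | 236218.64 | 24543.69
Σ | 12481.75 |  |  | 1558718.64 | 312043.69
X̄ = 1558718.64 / 12481.75 = 124.88 cm
Ȳ = 312043.69 / 12481.75 = 25.00 cm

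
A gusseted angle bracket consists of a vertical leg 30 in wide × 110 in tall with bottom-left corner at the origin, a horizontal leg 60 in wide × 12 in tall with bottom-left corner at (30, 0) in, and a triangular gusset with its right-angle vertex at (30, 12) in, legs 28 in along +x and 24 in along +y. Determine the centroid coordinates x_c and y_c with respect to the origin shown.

Part | A | x̄ᵢ | ȳᵢ | A·x̄ᵢ | A·ȳᵢ
vertical leg | 3300.00 | 15.00 | 55.00 | 49500.00 | 181500.00
horizontal leg | 720.00 | 60.00 | 6.00 | 43200.00 | 4320.00
gusset | 336.00 | 39.33 | 20.00 | 13216.00 | 6720.00
Σ | 4356.00 |  |  | 105916.00 | 192540.00
x_c = 105916.00 / 4356.00 = 24.31 in
y_c = 192540.00 / 4356.00 = 44.20 in

x_c = 24.31 in, y_c = 44.20 in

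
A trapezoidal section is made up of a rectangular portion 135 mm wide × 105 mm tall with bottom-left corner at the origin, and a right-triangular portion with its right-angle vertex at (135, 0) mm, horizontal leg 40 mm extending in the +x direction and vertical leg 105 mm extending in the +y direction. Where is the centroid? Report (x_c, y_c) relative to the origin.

x_c = 77.93 mm, y_c = 50.24 mm

rectangular portion: A = 135 × 105 = 14175.00, centroid at (67.50, 52.50).
triangular portion: A = ½·40·105 = 2100.00, centroid at (148.33, 35.00).
ΣA = 16275.00 mm², ΣAx_c = 1268312.50 mm³, ΣAy_c = 817687.50 mm³.
x_c = 1268312.50/16275.00 = 77.93 mm; y_c = 817687.50/16275.00 = 50.24 mm.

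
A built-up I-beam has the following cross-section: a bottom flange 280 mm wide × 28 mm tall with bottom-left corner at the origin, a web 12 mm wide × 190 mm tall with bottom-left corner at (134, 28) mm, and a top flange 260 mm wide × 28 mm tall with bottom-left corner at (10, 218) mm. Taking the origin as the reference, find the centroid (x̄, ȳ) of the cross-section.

x̄ = 140.00 mm, ȳ = 119.49 mm

bottom flange: A = 280 × 28 = 7840.00, centroid at (140.00, 14.00).
web: A = 12 × 190 = 2280.00, centroid at (140.00, 123.00).
top flange: A = 260 × 28 = 7280.00, centroid at (140.00, 232.00).
ΣA = 17400.00 mm², ΣAx̄ = 2436000.00 mm³, ΣAȳ = 2079160.00 mm³.
x̄ = 2436000.00/17400.00 = 140.00 mm; ȳ = 2079160.00/17400.00 = 119.49 mm.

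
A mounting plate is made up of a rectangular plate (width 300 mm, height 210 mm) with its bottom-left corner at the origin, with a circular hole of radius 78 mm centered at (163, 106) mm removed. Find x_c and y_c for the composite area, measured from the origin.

plate: A = 300 × 210 = 63000.00, centroid at (150.00, 105.00).
hole: A = −π·78² = -19113.45, centroid at (163.00, 106.00).
ΣA = 43886.55 mm², ΣAx_c = 6334507.70 mm³, ΣAy_c = 4588974.33 mm³.
x_c = 6334507.70/43886.55 = 144.34 mm; y_c = 4588974.33/43886.55 = 104.56 mm.

x_c = 144.34 mm, y_c = 104.56 mm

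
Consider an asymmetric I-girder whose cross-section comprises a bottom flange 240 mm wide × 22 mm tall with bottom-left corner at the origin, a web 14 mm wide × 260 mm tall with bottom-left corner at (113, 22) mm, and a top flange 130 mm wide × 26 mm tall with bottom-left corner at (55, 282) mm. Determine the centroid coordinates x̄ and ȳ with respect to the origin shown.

Part | A | x̄ᵢ | ȳᵢ | A·x̄ᵢ | A·ȳᵢ
bottom flange | 5280.00 | 120.00 | 11.00 | 633600.00 | 58080.00
web | 3640.00 | 120.00 | 152.00 | 436800.00 | 553280.00
top flange | 3380.00 | 120.00 | 295.00 | 405600.00 | 997100.00
Σ | 12300.00 |  |  | 1476000.00 | 1608460.00
x̄ = 1476000.00 / 12300.00 = 120.00 mm
ȳ = 1608460.00 / 12300.00 = 130.77 mm

x̄ = 120.00 mm, ȳ = 130.77 mm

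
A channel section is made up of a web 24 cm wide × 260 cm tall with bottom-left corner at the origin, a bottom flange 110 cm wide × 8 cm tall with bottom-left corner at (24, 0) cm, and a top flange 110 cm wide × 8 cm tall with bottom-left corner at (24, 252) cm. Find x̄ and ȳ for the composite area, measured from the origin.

x̄ = 26.74 cm, ȳ = 130.00 cm

web: A = 24 × 260 = 6240.00, centroid at (12.00, 130.00).
bottom flange: A = 110 × 8 = 880.00, centroid at (79.00, 4.00).
top flange: A = 110 × 8 = 880.00, centroid at (79.00, 256.00).
ΣA = 8000.00 cm², ΣAx̄ = 213920.00 cm³, ΣAȳ = 1040000.00 cm³.
x̄ = 213920.00/8000.00 = 26.74 cm; ȳ = 1040000.00/8000.00 = 130.00 cm.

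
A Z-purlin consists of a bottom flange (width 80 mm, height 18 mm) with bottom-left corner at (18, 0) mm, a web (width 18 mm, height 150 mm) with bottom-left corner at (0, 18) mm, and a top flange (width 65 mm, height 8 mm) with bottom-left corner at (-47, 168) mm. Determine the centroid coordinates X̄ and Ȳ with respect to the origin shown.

X̄ = 21.52 mm, Ȳ = 75.86 mm

bottom flange: A = 80 × 18 = 1440.00, centroid at (58.00, 9.00).
web: A = 18 × 150 = 2700.00, centroid at (9.00, 93.00).
top flange: A = 65 × 8 = 520.00, centroid at (-14.50, 172.00).
ΣA = 4660.00 mm²
ΣAX̄ = (1440.00)(58.00) + (2700.00)(9.00) + (520.00)(-14.50) = 100280.00 mm³
ΣAȲ = (1440.00)(9.00) + (2700.00)(93.00) + (520.00)(172.00) = 353500.00 mm³
X̄ = 100280.00 / 4660.00 = 21.52 mm
Ȳ = 353500.00 / 4660.00 = 75.86 mm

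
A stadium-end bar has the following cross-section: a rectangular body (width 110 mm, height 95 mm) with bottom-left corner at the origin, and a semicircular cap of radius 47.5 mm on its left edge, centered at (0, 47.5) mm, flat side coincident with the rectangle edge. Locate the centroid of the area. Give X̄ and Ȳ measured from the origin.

X̄ = 35.97 mm, Ȳ = 47.50 mm

rectangular body: A = 110 × 95 = 10450.00, centroid at (55.00, 47.50).
semicircular end: A = ½π·47.5² = 3544.11, centroid at (-20.16, 47.50).
ΣA = 13994.11 mm²
ΣAX̄ = (10450.00)(55.00) + (3544.11)(-20.16) = 503302.08 mm³
ΣAȲ = (10450.00)(47.50) + (3544.11)(47.50) = 664720.19 mm³
X̄ = 503302.08 / 13994.11 = 35.97 mm
Ȳ = 664720.19 / 13994.11 = 47.50 mm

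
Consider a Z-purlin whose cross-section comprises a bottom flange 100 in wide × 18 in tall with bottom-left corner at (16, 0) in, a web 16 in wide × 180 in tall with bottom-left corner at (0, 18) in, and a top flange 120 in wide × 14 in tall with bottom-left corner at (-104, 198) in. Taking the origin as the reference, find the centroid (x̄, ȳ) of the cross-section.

x̄ = 10.68 in, ȳ = 105.60 in

bottom flange: A = 100 × 18 = 1800.00, centroid at (66.00, 9.00).
web: A = 16 × 180 = 2880.00, centroid at (8.00, 108.00).
top flange: A = 120 × 14 = 1680.00, centroid at (-44.00, 205.00).
ΣA = 6360.00 in², ΣAx̄ = 67920.00 in³, ΣAȳ = 671640.00 in³.
x̄ = 67920.00/6360.00 = 10.68 in; ȳ = 671640.00/6360.00 = 105.60 in.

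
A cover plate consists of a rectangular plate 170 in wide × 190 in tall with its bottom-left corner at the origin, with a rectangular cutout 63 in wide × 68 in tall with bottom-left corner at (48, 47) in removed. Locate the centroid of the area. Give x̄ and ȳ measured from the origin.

x̄ = 85.84 in, ȳ = 97.14 in

plate: A = 170 × 190 = 32300.00, centroid at (85.00, 95.00).
hole: A = −(63 × 68) = -4284.00, centroid at (79.50, 81.00).
ΣA = 28016.00 in²
ΣAx̄ = (32300.00)(85.00) + (-4284.00)(79.50) = 2404922.00 in³
ΣAȳ = (32300.00)(95.00) + (-4284.00)(81.00) = 2721496.00 in³
x̄ = 2404922.00 / 28016.00 = 85.84 in
ȳ = 2721496.00 / 28016.00 = 97.14 in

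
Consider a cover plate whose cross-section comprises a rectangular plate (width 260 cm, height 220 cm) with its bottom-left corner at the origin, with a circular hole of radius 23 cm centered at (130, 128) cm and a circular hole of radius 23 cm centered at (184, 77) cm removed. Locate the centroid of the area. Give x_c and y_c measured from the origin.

x_c = 128.33 cm, y_c = 110.46 cm

plate: A = 260 × 220 = 57200.00, centroid at (130.00, 110.00).
hole 1: A = −π·23² = -1661.90, centroid at (130.00, 128.00).
hole 2: A = −π·23² = -1661.90, centroid at (184.00, 77.00).
ΣA = 53876.19 cm²
ΣAx_c = (57200.00)(130.00) + (-1661.90)(130.00) + (-1661.90)(184.00) = 6914162.61 cm³
ΣAy_c = (57200.00)(110.00) + (-1661.90)(128.00) + (-1661.90)(77.00) = 5951309.98 cm³
x_c = 6914162.61 / 53876.19 = 128.33 cm
y_c = 5951309.98 / 53876.19 = 110.46 cm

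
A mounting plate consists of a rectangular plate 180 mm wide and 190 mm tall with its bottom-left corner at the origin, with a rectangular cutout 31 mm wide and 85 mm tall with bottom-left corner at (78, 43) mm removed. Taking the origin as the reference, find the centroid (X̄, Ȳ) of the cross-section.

plate: A = 180 × 190 = 34200.00, centroid at (90.00, 95.00).
hole: A = −(31 × 85) = -2635.00, centroid at (93.50, 85.50).
ΣA = 31565.00 mm²
ΣAX̄ = (34200.00)(90.00) + (-2635.00)(93.50) = 2831627.50 mm³
ΣAȲ = (34200.00)(95.00) + (-2635.00)(85.50) = 3023707.50 mm³
X̄ = 2831627.50 / 31565.00 = 89.71 mm
Ȳ = 3023707.50 / 31565.00 = 95.79 mm

X̄ = 89.71 mm, Ȳ = 95.79 mm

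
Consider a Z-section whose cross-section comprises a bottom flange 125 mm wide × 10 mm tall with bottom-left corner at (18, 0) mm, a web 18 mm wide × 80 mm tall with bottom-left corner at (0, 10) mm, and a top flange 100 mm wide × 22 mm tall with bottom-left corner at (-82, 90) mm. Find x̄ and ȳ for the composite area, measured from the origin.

bottom flange: A = 125 × 10 = 1250.00, centroid at (80.50, 5.00).
web: A = 18 × 80 = 1440.00, centroid at (9.00, 50.00).
top flange: A = 100 × 22 = 2200.00, centroid at (-32.00, 101.00).
ΣA = 4890.00 mm², ΣAx̄ = 43185.00 mm³, ΣAȳ = 300450.00 mm³.
x̄ = 43185.00/4890.00 = 8.83 mm; ȳ = 300450.00/4890.00 = 61.44 mm.

x̄ = 8.83 mm, ȳ = 61.44 mm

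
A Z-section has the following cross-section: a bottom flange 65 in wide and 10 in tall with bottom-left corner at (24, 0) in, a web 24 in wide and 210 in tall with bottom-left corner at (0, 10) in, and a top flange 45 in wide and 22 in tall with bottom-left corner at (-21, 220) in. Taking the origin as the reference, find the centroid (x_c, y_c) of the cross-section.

bottom flange: A = 65 × 10 = 650.00, centroid at (56.50, 5.00).
web: A = 24 × 210 = 5040.00, centroid at (12.00, 115.00).
top flange: A = 45 × 22 = 990.00, centroid at (1.50, 231.00).
ΣA = 6680.00 in²
ΣAx_c = (650.00)(56.50) + (5040.00)(12.00) + (990.00)(1.50) = 98690.00 in³
ΣAy_c = (650.00)(5.00) + (5040.00)(115.00) + (990.00)(231.00) = 811540.00 in³
x_c = 98690.00 / 6680.00 = 14.77 in
y_c = 811540.00 / 6680.00 = 121.49 in

x_c = 14.77 in, y_c = 121.49 in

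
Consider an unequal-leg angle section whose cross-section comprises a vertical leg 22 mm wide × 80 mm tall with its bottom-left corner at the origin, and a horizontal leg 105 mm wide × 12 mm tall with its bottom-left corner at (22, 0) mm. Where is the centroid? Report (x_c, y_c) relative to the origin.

x_c = 37.49 mm, y_c = 25.81 mm

Part | A | x̄ᵢ | ȳᵢ | A·x̄ᵢ | A·ȳᵢ
vertical leg | 1760.00 | 11.00 | 40.00 | 19360.00 | 70400.00
horizontal leg | 1260.00 | 74.50 | 6.00 | 93870.00 | 7560.00
Σ | 3020.00 |  |  | 113230.00 | 77960.00
x_c = 113230.00 / 3020.00 = 37.49 mm
y_c = 77960.00 / 3020.00 = 25.81 mm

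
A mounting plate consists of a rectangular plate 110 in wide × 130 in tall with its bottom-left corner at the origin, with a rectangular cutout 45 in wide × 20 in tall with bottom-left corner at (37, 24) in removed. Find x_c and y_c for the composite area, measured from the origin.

plate: A = 110 × 130 = 14300.00, centroid at (55.00, 65.00).
hole: A = −(45 × 20) = -900.00, centroid at (59.50, 34.00).
ΣA = 13400.00 in²
ΣAx_c = (14300.00)(55.00) + (-900.00)(59.50) = 732950.00 in³
ΣAy_c = (14300.00)(65.00) + (-900.00)(34.00) = 898900.00 in³
x_c = 732950.00 / 13400.00 = 54.70 in
y_c = 898900.00 / 13400.00 = 67.08 in

x_c = 54.70 in, y_c = 67.08 in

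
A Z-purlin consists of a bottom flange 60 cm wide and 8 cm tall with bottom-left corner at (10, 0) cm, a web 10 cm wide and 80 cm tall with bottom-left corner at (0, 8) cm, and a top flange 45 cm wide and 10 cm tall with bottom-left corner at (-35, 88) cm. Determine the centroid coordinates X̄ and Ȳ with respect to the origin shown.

X̄ = 10.16 cm, Ȳ = 47.50 cm

Part | A | x̄ᵢ | ȳᵢ | A·x̄ᵢ | A·ȳᵢ
bottom flange | 480.00 | 40.00 | 4.00 | 19200.00 | 1920.00
web | 800.00 | 5.00 | 48.00 | 4000.00 | 38400.00
top flange | 450.00 | -12.50 | 93.00 | -5625.00 | 41850.00
Σ | 1730.00 |  |  | 17575.00 | 82170.00
X̄ = 17575.00 / 1730.00 = 10.16 cm
Ȳ = 82170.00 / 1730.00 = 47.50 cm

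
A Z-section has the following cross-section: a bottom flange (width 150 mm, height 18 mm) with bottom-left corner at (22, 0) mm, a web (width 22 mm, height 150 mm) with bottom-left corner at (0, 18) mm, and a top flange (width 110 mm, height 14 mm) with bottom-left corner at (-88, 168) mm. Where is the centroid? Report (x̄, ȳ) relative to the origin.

x̄ = 32.81 mm, ȳ = 79.67 mm

bottom flange: A = 150 × 18 = 2700.00, centroid at (97.00, 9.00).
web: A = 22 × 150 = 3300.00, centroid at (11.00, 93.00).
top flange: A = 110 × 14 = 1540.00, centroid at (-33.00, 175.00).
ΣA = 7540.00 mm²
ΣAx̄ = (2700.00)(97.00) + (3300.00)(11.00) + (1540.00)(-33.00) = 247380.00 mm³
ΣAȳ = (2700.00)(9.00) + (3300.00)(93.00) + (1540.00)(175.00) = 600700.00 mm³
x̄ = 247380.00 / 7540.00 = 32.81 mm
ȳ = 600700.00 / 7540.00 = 79.67 mm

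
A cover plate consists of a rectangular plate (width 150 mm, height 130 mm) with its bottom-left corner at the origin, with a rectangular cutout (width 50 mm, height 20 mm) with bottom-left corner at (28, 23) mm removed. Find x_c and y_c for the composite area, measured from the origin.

x_c = 76.19 mm, y_c = 66.73 mm

plate: A = 150 × 130 = 19500.00, centroid at (75.00, 65.00).
hole: A = −(50 × 20) = -1000.00, centroid at (53.00, 33.00).
ΣA = 18500.00 mm²
ΣAx_c = (19500.00)(75.00) + (-1000.00)(53.00) = 1409500.00 mm³
ΣAy_c = (19500.00)(65.00) + (-1000.00)(33.00) = 1234500.00 mm³
x_c = 1409500.00 / 18500.00 = 76.19 mm
y_c = 1234500.00 / 18500.00 = 66.73 mm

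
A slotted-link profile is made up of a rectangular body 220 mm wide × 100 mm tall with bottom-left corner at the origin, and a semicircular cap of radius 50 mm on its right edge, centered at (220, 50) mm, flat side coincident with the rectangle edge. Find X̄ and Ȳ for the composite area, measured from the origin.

rectangular body: A = 220 × 100 = 22000.00, centroid at (110.00, 50.00).
semicircular end: A = ½π·50² = 3926.99, centroid at (241.22, 50.00).
ΣA = 25926.99 mm²
ΣAX̄ = (22000.00)(110.00) + (3926.99)(241.22) = 3367271.31 mm³
ΣAȲ = (22000.00)(50.00) + (3926.99)(50.00) = 1296349.54 mm³
X̄ = 3367271.31 / 25926.99 = 129.88 mm
Ȳ = 1296349.54 / 25926.99 = 50.00 mm

X̄ = 129.88 mm, Ȳ = 50.00 mm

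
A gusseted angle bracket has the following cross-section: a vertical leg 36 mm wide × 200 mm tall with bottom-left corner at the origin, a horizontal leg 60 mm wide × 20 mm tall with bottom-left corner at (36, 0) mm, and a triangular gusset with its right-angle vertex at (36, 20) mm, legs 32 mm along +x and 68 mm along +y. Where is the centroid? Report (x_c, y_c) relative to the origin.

vertical leg: A = 36 × 200 = 7200.00, centroid at (18.00, 100.00).
horizontal leg: A = 60 × 20 = 1200.00, centroid at (66.00, 10.00).
gusset: A = ½·32·68 = 1088.00, centroid at (46.67, 42.67).
ΣA = 9488.00 mm²
ΣAx_c = (7200.00)(18.00) + (1200.00)(66.00) + (1088.00)(46.67) = 259573.33 mm³
ΣAy_c = (7200.00)(100.00) + (1200.00)(10.00) + (1088.00)(42.67) = 778421.33 mm³
x_c = 259573.33 / 9488.00 = 27.36 mm
y_c = 778421.33 / 9488.00 = 82.04 mm

x_c = 27.36 mm, y_c = 82.04 mm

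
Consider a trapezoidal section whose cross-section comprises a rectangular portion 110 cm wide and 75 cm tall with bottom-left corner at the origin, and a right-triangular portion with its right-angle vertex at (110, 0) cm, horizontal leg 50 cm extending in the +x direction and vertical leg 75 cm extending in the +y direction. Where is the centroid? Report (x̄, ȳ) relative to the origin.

x̄ = 68.27 cm, ȳ = 35.19 cm

rectangular portion: A = 110 × 75 = 8250.00, centroid at (55.00, 37.50).
triangular portion: A = ½·50·75 = 1875.00, centroid at (126.67, 25.00).
ΣA = 10125.00 cm², ΣAx̄ = 691250.00 cm³, ΣAȳ = 356250.00 cm³.
x̄ = 691250.00/10125.00 = 68.27 cm; ȳ = 356250.00/10125.00 = 35.19 cm.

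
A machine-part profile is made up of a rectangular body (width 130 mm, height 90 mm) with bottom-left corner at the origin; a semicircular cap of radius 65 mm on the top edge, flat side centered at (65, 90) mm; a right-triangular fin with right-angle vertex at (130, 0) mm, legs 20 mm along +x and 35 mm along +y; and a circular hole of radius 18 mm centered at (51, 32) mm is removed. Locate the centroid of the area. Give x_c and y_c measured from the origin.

x_c = 67.23 mm, y_c = 72.35 mm

rectangular body: A = 130 × 90 = 11700.00, centroid at (65.00, 45.00).
semicircular top: A = ½π·65² = 6636.61, centroid at (65.00, 117.59).
triangular fin: A = ½·20·35 = 350.00, centroid at (136.67, 11.67).
hole: A = −π·18² = -1017.88, centroid at (51.00, 32.00).
ΣA = 17668.74 mm², ΣAx_c = 1187801.60 mm³, ΣAy_c = 1278389.94 mm³.
x_c = 1187801.60/17668.74 = 67.23 mm; y_c = 1278389.94/17668.74 = 72.35 mm.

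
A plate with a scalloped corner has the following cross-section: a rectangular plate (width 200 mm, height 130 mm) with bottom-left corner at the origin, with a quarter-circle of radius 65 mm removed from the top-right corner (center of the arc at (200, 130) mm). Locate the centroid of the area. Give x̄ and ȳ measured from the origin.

plate: A = 200 × 130 = 26000.00, centroid at (100.00, 65.00).
removed quarter-circle: A = −¼π·65² = -3318.31, centroid at (172.41, 102.41).
ΣA = 22681.69 mm², ΣAx̄ = 2027880.22 mm³, ΣAȳ = 1350161.73 mm³.
x̄ = 2027880.22/22681.69 = 89.41 mm; ȳ = 1350161.73/22681.69 = 59.53 mm.

x̄ = 89.41 mm, ȳ = 59.53 mm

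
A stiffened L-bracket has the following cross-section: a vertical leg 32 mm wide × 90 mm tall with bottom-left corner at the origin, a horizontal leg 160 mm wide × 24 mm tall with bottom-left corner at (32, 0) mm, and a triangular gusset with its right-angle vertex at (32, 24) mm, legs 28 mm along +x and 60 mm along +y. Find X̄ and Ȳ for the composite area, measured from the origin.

vertical leg: A = 32 × 90 = 2880.00, centroid at (16.00, 45.00).
horizontal leg: A = 160 × 24 = 3840.00, centroid at (112.00, 12.00).
gusset: A = ½·28·60 = 840.00, centroid at (41.33, 44.00).
ΣA = 7560.00 mm²
ΣAX̄ = (2880.00)(16.00) + (3840.00)(112.00) + (840.00)(41.33) = 510880.00 mm³
ΣAȲ = (2880.00)(45.00) + (3840.00)(12.00) + (840.00)(44.00) = 212640.00 mm³
X̄ = 510880.00 / 7560.00 = 67.58 mm
Ȳ = 212640.00 / 7560.00 = 28.13 mm

X̄ = 67.58 mm, Ȳ = 28.13 mm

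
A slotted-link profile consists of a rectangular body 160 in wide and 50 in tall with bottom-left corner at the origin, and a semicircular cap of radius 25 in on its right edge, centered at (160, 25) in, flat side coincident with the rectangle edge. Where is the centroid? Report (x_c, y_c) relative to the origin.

x_c = 89.90 in, y_c = 25.00 in

rectangular body: A = 160 × 50 = 8000.00, centroid at (80.00, 25.00).
semicircular end: A = ½π·25² = 981.75, centroid at (170.61, 25.00).
ΣA = 8981.75 in²
ΣAx_c = (8000.00)(80.00) + (981.75)(170.61) = 807496.30 in³
ΣAy_c = (8000.00)(25.00) + (981.75)(25.00) = 224543.69 in³
x_c = 807496.30 / 8981.75 = 89.90 in
y_c = 224543.69 / 8981.75 = 25.00 in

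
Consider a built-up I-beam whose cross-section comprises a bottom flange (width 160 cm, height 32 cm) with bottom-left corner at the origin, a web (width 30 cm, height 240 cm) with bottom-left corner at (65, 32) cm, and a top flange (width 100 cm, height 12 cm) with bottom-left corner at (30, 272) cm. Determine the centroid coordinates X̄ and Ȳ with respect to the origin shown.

bottom flange: A = 160 × 32 = 5120.00, centroid at (80.00, 16.00).
web: A = 30 × 240 = 7200.00, centroid at (80.00, 152.00).
top flange: A = 100 × 12 = 1200.00, centroid at (80.00, 278.00).
ΣA = 13520.00 cm², ΣAX̄ = 1081600.00 cm³, ΣAȲ = 1509920.00 cm³.
X̄ = 1081600.00/13520.00 = 80.00 cm; Ȳ = 1509920.00/13520.00 = 111.68 cm.

X̄ = 80.00 cm, Ȳ = 111.68 cm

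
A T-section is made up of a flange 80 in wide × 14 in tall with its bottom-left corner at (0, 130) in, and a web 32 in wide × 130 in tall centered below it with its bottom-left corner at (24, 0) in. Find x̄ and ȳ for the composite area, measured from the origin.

web: A = 32 × 130 = 4160.00, centroid at (40.00, 65.00).
flange: A = 80 × 14 = 1120.00, centroid at (40.00, 137.00).
ΣA = 5280.00 in², ΣAx̄ = 211200.00 in³, ΣAȳ = 423840.00 in³.
x̄ = 211200.00/5280.00 = 40.00 in; ȳ = 423840.00/5280.00 = 80.27 in.

x̄ = 40.00 in, ȳ = 80.27 in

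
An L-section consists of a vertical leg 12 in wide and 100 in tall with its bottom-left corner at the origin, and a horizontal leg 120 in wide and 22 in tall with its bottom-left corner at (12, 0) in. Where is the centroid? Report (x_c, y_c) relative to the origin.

Part | A | x̄ᵢ | ȳᵢ | A·x̄ᵢ | A·ȳᵢ
vertical leg | 1200.00 | 6.00 | 50.00 | 7200.00 | 60000.00
horizontal leg | 2640.00 | 72.00 | 11.00 | 190080.00 | 29040.00
Σ | 3840.00 |  |  | 197280.00 | 89040.00
x_c = 197280.00 / 3840.00 = 51.38 in
y_c = 89040.00 / 3840.00 = 23.19 in

x_c = 51.38 in, y_c = 23.19 in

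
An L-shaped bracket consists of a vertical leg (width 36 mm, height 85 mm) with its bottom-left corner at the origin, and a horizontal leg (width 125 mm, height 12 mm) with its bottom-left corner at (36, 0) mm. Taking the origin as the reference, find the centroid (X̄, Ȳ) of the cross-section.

X̄ = 44.48 mm, Ȳ = 30.49 mm

vertical leg: A = 36 × 85 = 3060.00, centroid at (18.00, 42.50).
horizontal leg: A = 125 × 12 = 1500.00, centroid at (98.50, 6.00).
ΣA = 4560.00 mm²
ΣAX̄ = (3060.00)(18.00) + (1500.00)(98.50) = 202830.00 mm³
ΣAȲ = (3060.00)(42.50) + (1500.00)(6.00) = 139050.00 mm³
X̄ = 202830.00 / 4560.00 = 44.48 mm
Ȳ = 139050.00 / 4560.00 = 30.49 mm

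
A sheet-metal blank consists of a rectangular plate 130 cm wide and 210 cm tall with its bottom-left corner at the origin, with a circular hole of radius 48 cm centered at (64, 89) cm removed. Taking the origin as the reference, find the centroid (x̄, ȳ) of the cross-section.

x̄ = 65.36 cm, ȳ = 110.77 cm

plate: A = 130 × 210 = 27300.00, centroid at (65.00, 105.00).
hole: A = −π·48² = -7238.23, centroid at (64.00, 89.00).
ΣA = 20061.77 cm², ΣAx̄ = 1311253.31 cm³, ΣAȳ = 2222297.58 cm³.
x̄ = 1311253.31/20061.77 = 65.36 cm; ȳ = 2222297.58/20061.77 = 110.77 cm.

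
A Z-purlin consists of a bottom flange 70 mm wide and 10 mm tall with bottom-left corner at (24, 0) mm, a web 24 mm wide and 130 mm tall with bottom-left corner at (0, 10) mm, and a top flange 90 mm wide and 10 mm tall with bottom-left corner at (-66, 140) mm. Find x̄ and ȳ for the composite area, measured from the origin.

x̄ = 12.68 mm, ȳ = 77.97 mm

Part | A | x̄ᵢ | ȳᵢ | A·x̄ᵢ | A·ȳᵢ
bottom flange | 700.00 | 59.00 | 5.00 | 41300.00 | 3500.00
web | 3120.00 | 12.00 | 75.00 | 37440.00 | 234000.00
top flange | 900.00 | -21.00 | 145.00 | -18900.00 | 130500.00
Σ | 4720.00 |  |  | 59840.00 | 368000.00
x̄ = 59840.00 / 4720.00 = 12.68 mm
ȳ = 368000.00 / 4720.00 = 77.97 mm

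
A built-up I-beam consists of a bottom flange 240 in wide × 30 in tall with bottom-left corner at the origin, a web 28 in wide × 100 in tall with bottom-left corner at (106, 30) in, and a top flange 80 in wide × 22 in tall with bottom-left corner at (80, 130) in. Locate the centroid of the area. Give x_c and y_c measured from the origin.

x_c = 120.00 in, y_c = 49.33 in

Part | A | x̄ᵢ | ȳᵢ | A·x̄ᵢ | A·ȳᵢ
bottom flange | 7200.00 | 120.00 | 15.00 | 864000.00 | 108000.00
web | 2800.00 | 120.00 | 80.00 | 336000.00 | 224000.00
top flange | 1760.00 | 120.00 | 141.00 | 211200.00 | 248160.00
Σ | 11760.00 |  |  | 1411200.00 | 580160.00
x_c = 1411200.00 / 11760.00 = 120.00 in
y_c = 580160.00 / 11760.00 = 49.33 in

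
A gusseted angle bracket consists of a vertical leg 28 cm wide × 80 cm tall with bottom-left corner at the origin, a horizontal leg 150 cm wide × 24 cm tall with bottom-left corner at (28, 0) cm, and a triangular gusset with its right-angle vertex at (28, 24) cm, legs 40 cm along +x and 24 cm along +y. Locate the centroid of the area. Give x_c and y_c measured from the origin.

Part | A | x̄ᵢ | ȳᵢ | A·x̄ᵢ | A·ȳᵢ
vertical leg | 2240.00 | 14.00 | 40.00 | 31360.00 | 89600.00
horizontal leg | 3600.00 | 103.00 | 12.00 | 370800.00 | 43200.00
gusset | 480.00 | 41.33 | 32.00 | 19840.00 | 15360.00
Σ | 6320.00 |  |  | 422000.00 | 148160.00
x_c = 422000.00 / 6320.00 = 66.77 cm
y_c = 148160.00 / 6320.00 = 23.44 cm

x_c = 66.77 cm, y_c = 23.44 cm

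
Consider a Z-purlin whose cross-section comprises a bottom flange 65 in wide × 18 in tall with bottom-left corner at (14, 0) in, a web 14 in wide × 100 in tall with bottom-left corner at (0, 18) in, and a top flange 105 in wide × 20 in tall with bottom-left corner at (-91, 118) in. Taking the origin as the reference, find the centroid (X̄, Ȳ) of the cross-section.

X̄ = -3.56 in, Ȳ = 80.20 in

Part | A | x̄ᵢ | ȳᵢ | A·x̄ᵢ | A·ȳᵢ
bottom flange | 1170.00 | 46.50 | 9.00 | 54405.00 | 10530.00
web | 1400.00 | 7.00 | 68.00 | 9800.00 | 95200.00
top flange | 2100.00 | -38.50 | 128.00 | -80850.00 | 268800.00
Σ | 4670.00 |  |  | -16645.00 | 374530.00
X̄ = -16645.00 / 4670.00 = -3.56 in
Ȳ = 374530.00 / 4670.00 = 80.20 in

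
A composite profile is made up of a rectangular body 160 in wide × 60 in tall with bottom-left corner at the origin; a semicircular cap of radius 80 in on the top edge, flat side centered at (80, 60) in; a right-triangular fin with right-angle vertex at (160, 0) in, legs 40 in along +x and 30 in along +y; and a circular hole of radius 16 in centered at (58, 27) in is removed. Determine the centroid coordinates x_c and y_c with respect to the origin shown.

x_c = 83.79 in, y_c = 62.56 in

Part | A | x̄ᵢ | ȳᵢ | A·x̄ᵢ | A·ȳᵢ
rectangular body | 9600.00 | 80.00 | 30.00 | 768000.00 | 288000.00
semicircular top | 10053.10 | 80.00 | 93.95 | 804247.72 | 944519.12
triangular fin | 600.00 | 173.33 | 10.00 | 104000.00 | 6000.00
hole | -804.25 | 58.00 | 27.00 | -46646.37 | -21714.69
Σ | 19448.85 |  |  | 1629601.35 | 1216804.43
x_c = 1629601.35 / 19448.85 = 83.79 in
y_c = 1216804.43 / 19448.85 = 62.56 in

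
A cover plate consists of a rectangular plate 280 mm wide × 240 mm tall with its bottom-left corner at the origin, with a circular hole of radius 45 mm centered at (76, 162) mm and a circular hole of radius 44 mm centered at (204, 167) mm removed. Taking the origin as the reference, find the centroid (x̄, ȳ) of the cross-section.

x̄ = 140.33 mm, ȳ = 109.90 mm

plate: A = 280 × 240 = 67200.00, centroid at (140.00, 120.00).
hole 1: A = −π·45² = -6361.73, centroid at (76.00, 162.00).
hole 2: A = −π·44² = -6082.12, centroid at (204.00, 167.00).
ΣA = 54756.15 mm², ΣAx̄ = 7683755.72 mm³, ΣAȳ = 6017685.93 mm³.
x̄ = 7683755.72/54756.15 = 140.33 mm; ȳ = 6017685.93/54756.15 = 109.90 mm.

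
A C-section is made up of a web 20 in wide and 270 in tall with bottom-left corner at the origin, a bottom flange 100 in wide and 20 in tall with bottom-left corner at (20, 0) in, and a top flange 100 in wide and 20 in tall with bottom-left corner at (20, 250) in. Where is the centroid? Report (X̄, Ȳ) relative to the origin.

web: A = 20 × 270 = 5400.00, centroid at (10.00, 135.00).
bottom flange: A = 100 × 20 = 2000.00, centroid at (70.00, 10.00).
top flange: A = 100 × 20 = 2000.00, centroid at (70.00, 260.00).
ΣA = 9400.00 in², ΣAX̄ = 334000.00 in³, ΣAȲ = 1269000.00 in³.
X̄ = 334000.00/9400.00 = 35.53 in; Ȳ = 1269000.00/9400.00 = 135.00 in.

X̄ = 35.53 in, Ȳ = 135.00 in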